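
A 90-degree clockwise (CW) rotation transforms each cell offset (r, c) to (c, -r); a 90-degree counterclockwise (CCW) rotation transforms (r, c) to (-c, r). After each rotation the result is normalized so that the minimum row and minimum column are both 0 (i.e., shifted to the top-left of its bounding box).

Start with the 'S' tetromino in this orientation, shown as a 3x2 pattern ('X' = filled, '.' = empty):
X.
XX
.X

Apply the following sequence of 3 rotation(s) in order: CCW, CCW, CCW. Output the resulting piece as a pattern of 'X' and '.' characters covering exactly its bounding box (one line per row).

Start:
X.
XX
.X
After rotation 1 (CCW):
.XX
XX.
After rotation 2 (CCW):
X.
XX
.X
After rotation 3 (CCW):
.XX
XX.

Answer: .XX
XX.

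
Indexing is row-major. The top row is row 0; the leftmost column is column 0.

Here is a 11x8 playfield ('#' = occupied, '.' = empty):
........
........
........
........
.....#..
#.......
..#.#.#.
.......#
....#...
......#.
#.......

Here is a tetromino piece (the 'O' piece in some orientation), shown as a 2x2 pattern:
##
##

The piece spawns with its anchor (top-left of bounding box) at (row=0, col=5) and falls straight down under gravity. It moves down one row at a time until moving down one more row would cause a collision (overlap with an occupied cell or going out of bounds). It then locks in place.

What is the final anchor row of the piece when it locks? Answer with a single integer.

Spawn at (row=0, col=5). Try each row:
  row 0: fits
  row 1: fits
  row 2: fits
  row 3: blocked -> lock at row 2

Answer: 2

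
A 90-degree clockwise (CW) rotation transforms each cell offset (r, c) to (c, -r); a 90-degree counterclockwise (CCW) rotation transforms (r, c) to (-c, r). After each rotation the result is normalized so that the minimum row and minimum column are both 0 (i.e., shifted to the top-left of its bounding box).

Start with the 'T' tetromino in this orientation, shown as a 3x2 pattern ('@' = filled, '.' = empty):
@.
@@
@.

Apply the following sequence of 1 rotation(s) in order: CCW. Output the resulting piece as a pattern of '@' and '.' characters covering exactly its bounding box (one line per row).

Answer: .@.
@@@

Derivation:
Start:
@.
@@
@.
After rotation 1 (CCW):
.@.
@@@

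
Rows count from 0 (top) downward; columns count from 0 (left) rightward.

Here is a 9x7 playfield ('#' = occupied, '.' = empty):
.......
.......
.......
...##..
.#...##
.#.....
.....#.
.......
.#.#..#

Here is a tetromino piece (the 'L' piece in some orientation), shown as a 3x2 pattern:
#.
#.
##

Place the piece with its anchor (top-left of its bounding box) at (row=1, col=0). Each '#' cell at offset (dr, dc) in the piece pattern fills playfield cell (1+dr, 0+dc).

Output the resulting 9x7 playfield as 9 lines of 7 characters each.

Fill (1+0,0+0) = (1,0)
Fill (1+1,0+0) = (2,0)
Fill (1+2,0+0) = (3,0)
Fill (1+2,0+1) = (3,1)

Answer: .......
#......
#......
##.##..
.#...##
.#.....
.....#.
.......
.#.#..#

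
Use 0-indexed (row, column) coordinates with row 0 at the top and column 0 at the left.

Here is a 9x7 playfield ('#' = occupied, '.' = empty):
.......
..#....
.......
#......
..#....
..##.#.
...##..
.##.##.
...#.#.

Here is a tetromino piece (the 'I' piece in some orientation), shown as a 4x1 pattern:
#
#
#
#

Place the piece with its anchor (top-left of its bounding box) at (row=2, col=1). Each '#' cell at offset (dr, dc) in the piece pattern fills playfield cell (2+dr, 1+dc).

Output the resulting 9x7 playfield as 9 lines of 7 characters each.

Fill (2+0,1+0) = (2,1)
Fill (2+1,1+0) = (3,1)
Fill (2+2,1+0) = (4,1)
Fill (2+3,1+0) = (5,1)

Answer: .......
..#....
.#.....
##.....
.##....
.###.#.
...##..
.##.##.
...#.#.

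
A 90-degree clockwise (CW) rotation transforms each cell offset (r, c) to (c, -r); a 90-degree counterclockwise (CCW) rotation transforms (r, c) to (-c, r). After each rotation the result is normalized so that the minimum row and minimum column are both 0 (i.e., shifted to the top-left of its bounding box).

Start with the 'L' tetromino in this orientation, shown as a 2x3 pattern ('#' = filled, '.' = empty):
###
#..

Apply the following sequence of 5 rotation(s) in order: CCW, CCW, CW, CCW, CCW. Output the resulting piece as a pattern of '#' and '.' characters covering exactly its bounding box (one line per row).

Start:
###
#..
After rotation 1 (CCW):
#.
#.
##
After rotation 2 (CCW):
..#
###
After rotation 3 (CW):
#.
#.
##
After rotation 4 (CCW):
..#
###
After rotation 5 (CCW):
##
.#
.#

Answer: ##
.#
.#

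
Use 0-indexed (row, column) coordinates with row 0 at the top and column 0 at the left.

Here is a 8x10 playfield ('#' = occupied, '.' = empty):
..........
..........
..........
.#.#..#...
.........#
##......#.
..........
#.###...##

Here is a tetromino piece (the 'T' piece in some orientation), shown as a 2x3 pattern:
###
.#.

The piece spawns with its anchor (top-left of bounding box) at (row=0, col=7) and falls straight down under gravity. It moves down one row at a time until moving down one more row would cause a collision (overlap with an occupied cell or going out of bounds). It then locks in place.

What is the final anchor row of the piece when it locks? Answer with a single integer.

Spawn at (row=0, col=7). Try each row:
  row 0: fits
  row 1: fits
  row 2: fits
  row 3: fits
  row 4: blocked -> lock at row 3

Answer: 3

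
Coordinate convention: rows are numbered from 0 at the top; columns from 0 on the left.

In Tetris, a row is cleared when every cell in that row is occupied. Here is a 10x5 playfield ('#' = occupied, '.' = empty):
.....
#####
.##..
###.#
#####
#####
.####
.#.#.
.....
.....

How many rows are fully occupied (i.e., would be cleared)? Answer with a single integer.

Answer: 3

Derivation:
Check each row:
  row 0: 5 empty cells -> not full
  row 1: 0 empty cells -> FULL (clear)
  row 2: 3 empty cells -> not full
  row 3: 1 empty cell -> not full
  row 4: 0 empty cells -> FULL (clear)
  row 5: 0 empty cells -> FULL (clear)
  row 6: 1 empty cell -> not full
  row 7: 3 empty cells -> not full
  row 8: 5 empty cells -> not full
  row 9: 5 empty cells -> not full
Total rows cleared: 3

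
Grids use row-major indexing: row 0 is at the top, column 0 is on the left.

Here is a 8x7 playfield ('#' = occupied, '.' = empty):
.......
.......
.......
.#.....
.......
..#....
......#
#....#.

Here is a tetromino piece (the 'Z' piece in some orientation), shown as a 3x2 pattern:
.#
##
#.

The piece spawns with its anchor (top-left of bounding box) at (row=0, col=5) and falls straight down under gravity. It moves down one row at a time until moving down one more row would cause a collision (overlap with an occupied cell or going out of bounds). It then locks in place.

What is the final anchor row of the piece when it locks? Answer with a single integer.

Spawn at (row=0, col=5). Try each row:
  row 0: fits
  row 1: fits
  row 2: fits
  row 3: fits
  row 4: fits
  row 5: blocked -> lock at row 4

Answer: 4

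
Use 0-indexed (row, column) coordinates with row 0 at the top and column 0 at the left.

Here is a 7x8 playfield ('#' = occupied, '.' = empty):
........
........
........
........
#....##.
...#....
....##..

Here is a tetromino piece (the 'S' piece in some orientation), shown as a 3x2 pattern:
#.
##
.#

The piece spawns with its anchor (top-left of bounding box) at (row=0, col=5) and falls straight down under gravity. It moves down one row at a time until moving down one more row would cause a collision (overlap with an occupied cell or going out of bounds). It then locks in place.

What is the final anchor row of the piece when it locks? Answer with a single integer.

Spawn at (row=0, col=5). Try each row:
  row 0: fits
  row 1: fits
  row 2: blocked -> lock at row 1

Answer: 1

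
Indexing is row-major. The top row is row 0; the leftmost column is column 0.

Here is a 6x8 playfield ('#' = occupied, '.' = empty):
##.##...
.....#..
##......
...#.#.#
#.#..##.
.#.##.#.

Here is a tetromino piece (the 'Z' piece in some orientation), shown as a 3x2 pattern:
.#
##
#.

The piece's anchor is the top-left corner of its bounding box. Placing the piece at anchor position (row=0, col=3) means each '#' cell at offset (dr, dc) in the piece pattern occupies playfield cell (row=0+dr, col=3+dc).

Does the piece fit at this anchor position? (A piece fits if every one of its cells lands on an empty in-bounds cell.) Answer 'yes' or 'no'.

Check each piece cell at anchor (0, 3):
  offset (0,1) -> (0,4): occupied ('#') -> FAIL
  offset (1,0) -> (1,3): empty -> OK
  offset (1,1) -> (1,4): empty -> OK
  offset (2,0) -> (2,3): empty -> OK
All cells valid: no

Answer: no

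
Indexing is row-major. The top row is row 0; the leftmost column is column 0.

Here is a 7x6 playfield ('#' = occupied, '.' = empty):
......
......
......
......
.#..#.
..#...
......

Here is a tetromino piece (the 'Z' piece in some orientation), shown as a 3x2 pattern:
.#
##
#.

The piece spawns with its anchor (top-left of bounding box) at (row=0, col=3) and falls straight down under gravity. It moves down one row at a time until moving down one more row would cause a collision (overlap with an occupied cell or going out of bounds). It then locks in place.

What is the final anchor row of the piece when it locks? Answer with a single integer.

Answer: 2

Derivation:
Spawn at (row=0, col=3). Try each row:
  row 0: fits
  row 1: fits
  row 2: fits
  row 3: blocked -> lock at row 2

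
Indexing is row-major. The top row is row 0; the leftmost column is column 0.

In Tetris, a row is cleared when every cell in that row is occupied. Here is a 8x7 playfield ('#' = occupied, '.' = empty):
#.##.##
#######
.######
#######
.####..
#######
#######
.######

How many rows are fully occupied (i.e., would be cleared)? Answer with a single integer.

Answer: 4

Derivation:
Check each row:
  row 0: 2 empty cells -> not full
  row 1: 0 empty cells -> FULL (clear)
  row 2: 1 empty cell -> not full
  row 3: 0 empty cells -> FULL (clear)
  row 4: 3 empty cells -> not full
  row 5: 0 empty cells -> FULL (clear)
  row 6: 0 empty cells -> FULL (clear)
  row 7: 1 empty cell -> not full
Total rows cleared: 4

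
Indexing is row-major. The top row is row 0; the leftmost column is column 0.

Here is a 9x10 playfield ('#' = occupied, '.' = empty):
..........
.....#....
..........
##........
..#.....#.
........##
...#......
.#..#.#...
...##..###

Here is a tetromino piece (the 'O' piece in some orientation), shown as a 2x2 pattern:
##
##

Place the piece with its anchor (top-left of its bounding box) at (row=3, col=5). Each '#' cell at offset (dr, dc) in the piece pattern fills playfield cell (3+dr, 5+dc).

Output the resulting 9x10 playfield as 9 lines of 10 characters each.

Answer: ..........
.....#....
..........
##...##...
..#..##.#.
........##
...#......
.#..#.#...
...##..###

Derivation:
Fill (3+0,5+0) = (3,5)
Fill (3+0,5+1) = (3,6)
Fill (3+1,5+0) = (4,5)
Fill (3+1,5+1) = (4,6)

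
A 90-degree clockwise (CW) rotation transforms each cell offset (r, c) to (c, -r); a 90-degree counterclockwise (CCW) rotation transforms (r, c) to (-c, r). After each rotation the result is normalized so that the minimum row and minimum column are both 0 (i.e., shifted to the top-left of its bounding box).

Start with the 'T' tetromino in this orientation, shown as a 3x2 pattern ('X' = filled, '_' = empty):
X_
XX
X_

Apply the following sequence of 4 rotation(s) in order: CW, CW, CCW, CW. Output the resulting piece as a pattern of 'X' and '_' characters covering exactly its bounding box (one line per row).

Start:
X_
XX
X_
After rotation 1 (CW):
XXX
_X_
After rotation 2 (CW):
_X
XX
_X
After rotation 3 (CCW):
XXX
_X_
After rotation 4 (CW):
_X
XX
_X

Answer: _X
XX
_X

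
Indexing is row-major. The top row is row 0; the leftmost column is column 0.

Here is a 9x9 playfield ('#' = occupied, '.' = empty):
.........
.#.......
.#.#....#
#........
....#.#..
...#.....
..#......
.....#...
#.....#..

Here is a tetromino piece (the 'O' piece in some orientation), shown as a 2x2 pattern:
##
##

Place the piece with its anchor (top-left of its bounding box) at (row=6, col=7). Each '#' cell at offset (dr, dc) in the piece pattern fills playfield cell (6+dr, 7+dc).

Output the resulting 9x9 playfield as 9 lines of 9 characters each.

Fill (6+0,7+0) = (6,7)
Fill (6+0,7+1) = (6,8)
Fill (6+1,7+0) = (7,7)
Fill (6+1,7+1) = (7,8)

Answer: .........
.#.......
.#.#....#
#........
....#.#..
...#.....
..#....##
.....#.##
#.....#..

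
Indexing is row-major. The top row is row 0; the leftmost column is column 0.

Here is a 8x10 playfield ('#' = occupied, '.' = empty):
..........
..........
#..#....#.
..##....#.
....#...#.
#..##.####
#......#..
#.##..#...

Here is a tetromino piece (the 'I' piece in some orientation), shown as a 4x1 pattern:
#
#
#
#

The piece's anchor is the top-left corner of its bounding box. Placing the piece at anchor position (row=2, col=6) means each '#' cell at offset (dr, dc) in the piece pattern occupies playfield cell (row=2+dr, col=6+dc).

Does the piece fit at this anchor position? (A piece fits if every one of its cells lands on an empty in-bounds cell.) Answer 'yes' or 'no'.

Check each piece cell at anchor (2, 6):
  offset (0,0) -> (2,6): empty -> OK
  offset (1,0) -> (3,6): empty -> OK
  offset (2,0) -> (4,6): empty -> OK
  offset (3,0) -> (5,6): occupied ('#') -> FAIL
All cells valid: no

Answer: no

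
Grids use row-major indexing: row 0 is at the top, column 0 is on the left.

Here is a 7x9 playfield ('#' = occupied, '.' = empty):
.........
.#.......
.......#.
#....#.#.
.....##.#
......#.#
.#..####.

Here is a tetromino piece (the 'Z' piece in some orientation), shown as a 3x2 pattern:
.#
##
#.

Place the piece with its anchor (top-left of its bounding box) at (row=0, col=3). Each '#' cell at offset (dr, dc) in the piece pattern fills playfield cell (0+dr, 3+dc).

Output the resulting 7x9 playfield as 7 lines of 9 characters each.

Answer: ....#....
.#.##....
...#...#.
#....#.#.
.....##.#
......#.#
.#..####.

Derivation:
Fill (0+0,3+1) = (0,4)
Fill (0+1,3+0) = (1,3)
Fill (0+1,3+1) = (1,4)
Fill (0+2,3+0) = (2,3)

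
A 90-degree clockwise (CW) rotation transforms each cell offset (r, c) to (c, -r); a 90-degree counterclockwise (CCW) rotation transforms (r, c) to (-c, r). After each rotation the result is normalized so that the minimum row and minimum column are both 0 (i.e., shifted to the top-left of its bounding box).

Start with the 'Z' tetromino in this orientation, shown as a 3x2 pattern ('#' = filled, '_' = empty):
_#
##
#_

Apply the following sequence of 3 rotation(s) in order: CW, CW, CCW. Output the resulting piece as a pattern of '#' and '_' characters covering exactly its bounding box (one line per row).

Start:
_#
##
#_
After rotation 1 (CW):
##_
_##
After rotation 2 (CW):
_#
##
#_
After rotation 3 (CCW):
##_
_##

Answer: ##_
_##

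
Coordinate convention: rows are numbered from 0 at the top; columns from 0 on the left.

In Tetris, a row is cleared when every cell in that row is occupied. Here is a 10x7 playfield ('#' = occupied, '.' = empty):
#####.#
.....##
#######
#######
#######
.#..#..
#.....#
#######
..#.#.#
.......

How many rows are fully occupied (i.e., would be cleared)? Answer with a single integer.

Answer: 4

Derivation:
Check each row:
  row 0: 1 empty cell -> not full
  row 1: 5 empty cells -> not full
  row 2: 0 empty cells -> FULL (clear)
  row 3: 0 empty cells -> FULL (clear)
  row 4: 0 empty cells -> FULL (clear)
  row 5: 5 empty cells -> not full
  row 6: 5 empty cells -> not full
  row 7: 0 empty cells -> FULL (clear)
  row 8: 4 empty cells -> not full
  row 9: 7 empty cells -> not full
Total rows cleared: 4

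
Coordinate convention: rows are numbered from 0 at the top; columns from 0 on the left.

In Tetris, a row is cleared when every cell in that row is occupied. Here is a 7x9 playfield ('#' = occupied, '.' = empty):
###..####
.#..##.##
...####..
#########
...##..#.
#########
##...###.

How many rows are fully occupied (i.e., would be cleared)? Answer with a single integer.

Check each row:
  row 0: 2 empty cells -> not full
  row 1: 4 empty cells -> not full
  row 2: 5 empty cells -> not full
  row 3: 0 empty cells -> FULL (clear)
  row 4: 6 empty cells -> not full
  row 5: 0 empty cells -> FULL (clear)
  row 6: 4 empty cells -> not full
Total rows cleared: 2

Answer: 2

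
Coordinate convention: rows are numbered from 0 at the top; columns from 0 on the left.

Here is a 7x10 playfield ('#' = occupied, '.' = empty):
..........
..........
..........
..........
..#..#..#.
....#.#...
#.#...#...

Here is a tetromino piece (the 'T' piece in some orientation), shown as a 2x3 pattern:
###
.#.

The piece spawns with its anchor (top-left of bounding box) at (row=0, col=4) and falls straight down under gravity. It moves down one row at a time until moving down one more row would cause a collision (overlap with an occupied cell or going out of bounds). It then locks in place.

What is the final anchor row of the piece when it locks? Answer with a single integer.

Spawn at (row=0, col=4). Try each row:
  row 0: fits
  row 1: fits
  row 2: fits
  row 3: blocked -> lock at row 2

Answer: 2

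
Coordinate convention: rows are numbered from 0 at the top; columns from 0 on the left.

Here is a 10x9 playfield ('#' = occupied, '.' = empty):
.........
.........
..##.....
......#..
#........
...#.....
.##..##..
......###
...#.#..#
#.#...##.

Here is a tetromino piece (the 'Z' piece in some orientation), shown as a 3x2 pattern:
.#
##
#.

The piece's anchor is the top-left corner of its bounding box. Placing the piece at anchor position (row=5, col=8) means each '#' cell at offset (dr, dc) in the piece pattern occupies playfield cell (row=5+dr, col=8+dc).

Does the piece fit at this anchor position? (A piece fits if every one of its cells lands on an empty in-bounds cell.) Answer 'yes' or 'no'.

Check each piece cell at anchor (5, 8):
  offset (0,1) -> (5,9): out of bounds -> FAIL
  offset (1,0) -> (6,8): empty -> OK
  offset (1,1) -> (6,9): out of bounds -> FAIL
  offset (2,0) -> (7,8): occupied ('#') -> FAIL
All cells valid: no

Answer: no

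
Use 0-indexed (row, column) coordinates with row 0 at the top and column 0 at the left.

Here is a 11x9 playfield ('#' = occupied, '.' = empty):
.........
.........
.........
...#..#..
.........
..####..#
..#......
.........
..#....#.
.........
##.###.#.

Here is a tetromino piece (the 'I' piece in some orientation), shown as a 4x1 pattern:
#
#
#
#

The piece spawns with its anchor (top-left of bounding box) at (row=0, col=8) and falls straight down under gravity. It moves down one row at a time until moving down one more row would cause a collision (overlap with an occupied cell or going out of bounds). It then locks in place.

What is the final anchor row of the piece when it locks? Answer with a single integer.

Answer: 1

Derivation:
Spawn at (row=0, col=8). Try each row:
  row 0: fits
  row 1: fits
  row 2: blocked -> lock at row 1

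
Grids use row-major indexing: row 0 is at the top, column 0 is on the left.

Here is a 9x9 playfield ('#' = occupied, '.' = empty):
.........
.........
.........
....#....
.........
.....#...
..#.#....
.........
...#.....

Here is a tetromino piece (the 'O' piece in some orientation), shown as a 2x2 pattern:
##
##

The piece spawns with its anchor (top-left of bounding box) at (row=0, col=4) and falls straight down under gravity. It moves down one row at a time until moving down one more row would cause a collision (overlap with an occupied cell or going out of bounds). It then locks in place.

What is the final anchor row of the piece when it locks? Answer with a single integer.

Spawn at (row=0, col=4). Try each row:
  row 0: fits
  row 1: fits
  row 2: blocked -> lock at row 1

Answer: 1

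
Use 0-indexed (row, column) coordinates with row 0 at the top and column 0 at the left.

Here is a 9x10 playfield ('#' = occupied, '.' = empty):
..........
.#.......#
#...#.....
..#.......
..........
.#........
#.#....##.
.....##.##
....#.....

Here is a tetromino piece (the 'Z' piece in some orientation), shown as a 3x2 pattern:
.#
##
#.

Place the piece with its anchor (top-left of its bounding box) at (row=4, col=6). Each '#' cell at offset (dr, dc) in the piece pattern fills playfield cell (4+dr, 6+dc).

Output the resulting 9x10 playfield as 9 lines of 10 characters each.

Fill (4+0,6+1) = (4,7)
Fill (4+1,6+0) = (5,6)
Fill (4+1,6+1) = (5,7)
Fill (4+2,6+0) = (6,6)

Answer: ..........
.#.......#
#...#.....
..#.......
.......#..
.#....##..
#.#...###.
.....##.##
....#.....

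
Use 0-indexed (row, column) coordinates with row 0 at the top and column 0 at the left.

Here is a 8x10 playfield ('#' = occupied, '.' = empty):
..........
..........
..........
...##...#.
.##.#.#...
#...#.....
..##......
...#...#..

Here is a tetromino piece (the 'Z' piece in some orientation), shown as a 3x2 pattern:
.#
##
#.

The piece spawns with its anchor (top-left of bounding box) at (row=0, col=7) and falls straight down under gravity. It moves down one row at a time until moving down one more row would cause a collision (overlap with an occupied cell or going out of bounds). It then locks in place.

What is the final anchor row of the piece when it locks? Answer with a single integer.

Answer: 1

Derivation:
Spawn at (row=0, col=7). Try each row:
  row 0: fits
  row 1: fits
  row 2: blocked -> lock at row 1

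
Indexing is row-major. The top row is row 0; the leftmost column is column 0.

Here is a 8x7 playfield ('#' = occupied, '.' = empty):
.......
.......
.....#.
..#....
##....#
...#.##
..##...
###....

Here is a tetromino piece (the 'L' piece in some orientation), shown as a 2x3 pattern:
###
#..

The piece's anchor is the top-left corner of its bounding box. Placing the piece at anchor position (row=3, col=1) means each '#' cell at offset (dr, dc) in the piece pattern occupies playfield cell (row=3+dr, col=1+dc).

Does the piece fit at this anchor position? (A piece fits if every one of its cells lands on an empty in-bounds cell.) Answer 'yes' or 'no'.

Answer: no

Derivation:
Check each piece cell at anchor (3, 1):
  offset (0,0) -> (3,1): empty -> OK
  offset (0,1) -> (3,2): occupied ('#') -> FAIL
  offset (0,2) -> (3,3): empty -> OK
  offset (1,0) -> (4,1): occupied ('#') -> FAIL
All cells valid: no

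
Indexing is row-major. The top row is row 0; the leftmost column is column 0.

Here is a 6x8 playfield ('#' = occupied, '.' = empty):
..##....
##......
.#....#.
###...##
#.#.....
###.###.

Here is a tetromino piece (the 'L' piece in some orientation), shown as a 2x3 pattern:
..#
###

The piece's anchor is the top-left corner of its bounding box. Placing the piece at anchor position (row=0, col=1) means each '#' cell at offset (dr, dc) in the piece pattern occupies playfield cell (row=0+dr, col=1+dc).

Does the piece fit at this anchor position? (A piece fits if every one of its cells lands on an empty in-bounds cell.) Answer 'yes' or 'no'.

Answer: no

Derivation:
Check each piece cell at anchor (0, 1):
  offset (0,2) -> (0,3): occupied ('#') -> FAIL
  offset (1,0) -> (1,1): occupied ('#') -> FAIL
  offset (1,1) -> (1,2): empty -> OK
  offset (1,2) -> (1,3): empty -> OK
All cells valid: no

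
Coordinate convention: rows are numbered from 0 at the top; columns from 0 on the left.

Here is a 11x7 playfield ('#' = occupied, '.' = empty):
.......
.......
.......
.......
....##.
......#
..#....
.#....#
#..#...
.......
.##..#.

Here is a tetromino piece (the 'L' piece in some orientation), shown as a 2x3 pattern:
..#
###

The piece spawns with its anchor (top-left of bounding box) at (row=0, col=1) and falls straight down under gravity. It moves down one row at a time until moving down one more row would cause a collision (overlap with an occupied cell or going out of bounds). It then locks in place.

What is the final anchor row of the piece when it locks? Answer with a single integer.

Answer: 4

Derivation:
Spawn at (row=0, col=1). Try each row:
  row 0: fits
  row 1: fits
  row 2: fits
  row 3: fits
  row 4: fits
  row 5: blocked -> lock at row 4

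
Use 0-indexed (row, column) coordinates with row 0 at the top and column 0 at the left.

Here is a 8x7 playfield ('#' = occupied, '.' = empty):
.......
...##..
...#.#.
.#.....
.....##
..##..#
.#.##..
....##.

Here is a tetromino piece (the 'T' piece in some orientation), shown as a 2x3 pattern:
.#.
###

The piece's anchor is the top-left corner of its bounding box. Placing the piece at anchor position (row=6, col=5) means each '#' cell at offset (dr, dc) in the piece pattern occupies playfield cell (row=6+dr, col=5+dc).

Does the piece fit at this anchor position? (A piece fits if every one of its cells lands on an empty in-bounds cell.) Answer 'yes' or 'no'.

Check each piece cell at anchor (6, 5):
  offset (0,1) -> (6,6): empty -> OK
  offset (1,0) -> (7,5): occupied ('#') -> FAIL
  offset (1,1) -> (7,6): empty -> OK
  offset (1,2) -> (7,7): out of bounds -> FAIL
All cells valid: no

Answer: no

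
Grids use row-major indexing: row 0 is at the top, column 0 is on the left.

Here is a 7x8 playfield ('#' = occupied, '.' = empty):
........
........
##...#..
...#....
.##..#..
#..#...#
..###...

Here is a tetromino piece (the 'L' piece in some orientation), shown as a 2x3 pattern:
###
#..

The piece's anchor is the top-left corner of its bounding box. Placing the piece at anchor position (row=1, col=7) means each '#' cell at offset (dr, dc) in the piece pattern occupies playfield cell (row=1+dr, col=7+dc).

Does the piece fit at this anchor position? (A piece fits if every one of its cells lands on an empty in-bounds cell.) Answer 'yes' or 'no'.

Answer: no

Derivation:
Check each piece cell at anchor (1, 7):
  offset (0,0) -> (1,7): empty -> OK
  offset (0,1) -> (1,8): out of bounds -> FAIL
  offset (0,2) -> (1,9): out of bounds -> FAIL
  offset (1,0) -> (2,7): empty -> OK
All cells valid: no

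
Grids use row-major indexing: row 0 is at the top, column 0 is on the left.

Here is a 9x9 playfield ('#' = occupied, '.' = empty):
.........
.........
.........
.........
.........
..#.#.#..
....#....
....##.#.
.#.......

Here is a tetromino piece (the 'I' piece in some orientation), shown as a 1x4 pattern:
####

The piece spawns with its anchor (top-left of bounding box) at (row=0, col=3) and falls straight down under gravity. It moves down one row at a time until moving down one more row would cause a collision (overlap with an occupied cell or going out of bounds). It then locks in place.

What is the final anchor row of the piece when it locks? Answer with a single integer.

Answer: 4

Derivation:
Spawn at (row=0, col=3). Try each row:
  row 0: fits
  row 1: fits
  row 2: fits
  row 3: fits
  row 4: fits
  row 5: blocked -> lock at row 4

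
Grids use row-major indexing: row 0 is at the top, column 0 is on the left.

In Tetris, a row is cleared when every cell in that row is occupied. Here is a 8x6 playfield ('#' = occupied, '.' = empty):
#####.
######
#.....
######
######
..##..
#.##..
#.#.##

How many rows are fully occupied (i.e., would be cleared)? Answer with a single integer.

Check each row:
  row 0: 1 empty cell -> not full
  row 1: 0 empty cells -> FULL (clear)
  row 2: 5 empty cells -> not full
  row 3: 0 empty cells -> FULL (clear)
  row 4: 0 empty cells -> FULL (clear)
  row 5: 4 empty cells -> not full
  row 6: 3 empty cells -> not full
  row 7: 2 empty cells -> not full
Total rows cleared: 3

Answer: 3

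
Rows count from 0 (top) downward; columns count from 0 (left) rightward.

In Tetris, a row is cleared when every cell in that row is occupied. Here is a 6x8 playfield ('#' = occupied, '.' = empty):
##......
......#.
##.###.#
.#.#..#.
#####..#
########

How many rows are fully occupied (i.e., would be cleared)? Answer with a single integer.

Check each row:
  row 0: 6 empty cells -> not full
  row 1: 7 empty cells -> not full
  row 2: 2 empty cells -> not full
  row 3: 5 empty cells -> not full
  row 4: 2 empty cells -> not full
  row 5: 0 empty cells -> FULL (clear)
Total rows cleared: 1

Answer: 1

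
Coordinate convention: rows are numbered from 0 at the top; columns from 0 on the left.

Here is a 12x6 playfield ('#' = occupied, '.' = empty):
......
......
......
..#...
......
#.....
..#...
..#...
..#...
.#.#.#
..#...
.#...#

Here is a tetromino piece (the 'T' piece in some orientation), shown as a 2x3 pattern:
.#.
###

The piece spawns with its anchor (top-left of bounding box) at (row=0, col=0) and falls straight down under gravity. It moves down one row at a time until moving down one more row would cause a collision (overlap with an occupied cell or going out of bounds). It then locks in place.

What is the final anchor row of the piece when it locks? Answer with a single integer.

Answer: 1

Derivation:
Spawn at (row=0, col=0). Try each row:
  row 0: fits
  row 1: fits
  row 2: blocked -> lock at row 1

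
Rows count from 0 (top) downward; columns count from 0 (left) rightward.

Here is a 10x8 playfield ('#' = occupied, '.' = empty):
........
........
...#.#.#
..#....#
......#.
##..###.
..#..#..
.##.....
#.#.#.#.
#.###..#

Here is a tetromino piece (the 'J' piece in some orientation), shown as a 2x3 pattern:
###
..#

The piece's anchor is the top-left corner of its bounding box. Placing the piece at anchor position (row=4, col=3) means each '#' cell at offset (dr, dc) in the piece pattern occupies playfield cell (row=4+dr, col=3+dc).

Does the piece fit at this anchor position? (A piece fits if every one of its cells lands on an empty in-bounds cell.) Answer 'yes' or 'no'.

Answer: no

Derivation:
Check each piece cell at anchor (4, 3):
  offset (0,0) -> (4,3): empty -> OK
  offset (0,1) -> (4,4): empty -> OK
  offset (0,2) -> (4,5): empty -> OK
  offset (1,2) -> (5,5): occupied ('#') -> FAIL
All cells valid: no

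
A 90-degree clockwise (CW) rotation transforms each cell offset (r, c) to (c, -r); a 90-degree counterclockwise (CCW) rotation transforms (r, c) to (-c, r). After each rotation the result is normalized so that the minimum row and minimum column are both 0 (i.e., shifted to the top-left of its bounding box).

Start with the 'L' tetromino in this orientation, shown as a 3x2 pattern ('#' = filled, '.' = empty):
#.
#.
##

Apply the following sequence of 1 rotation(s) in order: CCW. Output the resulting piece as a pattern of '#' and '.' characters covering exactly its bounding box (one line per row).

Start:
#.
#.
##
After rotation 1 (CCW):
..#
###

Answer: ..#
###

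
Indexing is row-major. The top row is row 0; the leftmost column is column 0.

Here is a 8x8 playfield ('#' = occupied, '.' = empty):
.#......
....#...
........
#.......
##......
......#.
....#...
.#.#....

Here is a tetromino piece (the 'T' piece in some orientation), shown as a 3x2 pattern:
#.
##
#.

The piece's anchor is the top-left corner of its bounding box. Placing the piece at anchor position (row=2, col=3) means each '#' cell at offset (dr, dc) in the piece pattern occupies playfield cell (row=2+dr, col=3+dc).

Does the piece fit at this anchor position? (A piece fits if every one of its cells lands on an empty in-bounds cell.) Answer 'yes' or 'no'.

Check each piece cell at anchor (2, 3):
  offset (0,0) -> (2,3): empty -> OK
  offset (1,0) -> (3,3): empty -> OK
  offset (1,1) -> (3,4): empty -> OK
  offset (2,0) -> (4,3): empty -> OK
All cells valid: yes

Answer: yes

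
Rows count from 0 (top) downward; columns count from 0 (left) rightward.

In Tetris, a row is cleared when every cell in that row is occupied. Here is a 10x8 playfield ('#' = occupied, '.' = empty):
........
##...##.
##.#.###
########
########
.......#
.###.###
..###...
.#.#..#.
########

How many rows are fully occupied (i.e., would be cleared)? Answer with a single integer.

Answer: 3

Derivation:
Check each row:
  row 0: 8 empty cells -> not full
  row 1: 4 empty cells -> not full
  row 2: 2 empty cells -> not full
  row 3: 0 empty cells -> FULL (clear)
  row 4: 0 empty cells -> FULL (clear)
  row 5: 7 empty cells -> not full
  row 6: 2 empty cells -> not full
  row 7: 5 empty cells -> not full
  row 8: 5 empty cells -> not full
  row 9: 0 empty cells -> FULL (clear)
Total rows cleared: 3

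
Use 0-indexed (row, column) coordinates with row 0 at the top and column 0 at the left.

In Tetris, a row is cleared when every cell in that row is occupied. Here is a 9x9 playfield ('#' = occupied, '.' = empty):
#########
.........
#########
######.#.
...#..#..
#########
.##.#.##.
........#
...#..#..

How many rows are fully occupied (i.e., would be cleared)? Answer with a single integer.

Answer: 3

Derivation:
Check each row:
  row 0: 0 empty cells -> FULL (clear)
  row 1: 9 empty cells -> not full
  row 2: 0 empty cells -> FULL (clear)
  row 3: 2 empty cells -> not full
  row 4: 7 empty cells -> not full
  row 5: 0 empty cells -> FULL (clear)
  row 6: 4 empty cells -> not full
  row 7: 8 empty cells -> not full
  row 8: 7 empty cells -> not full
Total rows cleared: 3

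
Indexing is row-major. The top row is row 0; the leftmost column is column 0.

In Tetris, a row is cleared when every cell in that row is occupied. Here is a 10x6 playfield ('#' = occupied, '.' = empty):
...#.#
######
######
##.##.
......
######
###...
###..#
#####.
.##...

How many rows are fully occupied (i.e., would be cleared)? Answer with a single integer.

Answer: 3

Derivation:
Check each row:
  row 0: 4 empty cells -> not full
  row 1: 0 empty cells -> FULL (clear)
  row 2: 0 empty cells -> FULL (clear)
  row 3: 2 empty cells -> not full
  row 4: 6 empty cells -> not full
  row 5: 0 empty cells -> FULL (clear)
  row 6: 3 empty cells -> not full
  row 7: 2 empty cells -> not full
  row 8: 1 empty cell -> not full
  row 9: 4 empty cells -> not full
Total rows cleared: 3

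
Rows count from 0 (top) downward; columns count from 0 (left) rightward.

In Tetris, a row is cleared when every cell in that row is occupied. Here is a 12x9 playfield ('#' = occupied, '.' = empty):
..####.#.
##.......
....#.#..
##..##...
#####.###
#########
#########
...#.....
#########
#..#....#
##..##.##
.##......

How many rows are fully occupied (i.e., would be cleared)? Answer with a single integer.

Answer: 3

Derivation:
Check each row:
  row 0: 4 empty cells -> not full
  row 1: 7 empty cells -> not full
  row 2: 7 empty cells -> not full
  row 3: 5 empty cells -> not full
  row 4: 1 empty cell -> not full
  row 5: 0 empty cells -> FULL (clear)
  row 6: 0 empty cells -> FULL (clear)
  row 7: 8 empty cells -> not full
  row 8: 0 empty cells -> FULL (clear)
  row 9: 6 empty cells -> not full
  row 10: 3 empty cells -> not full
  row 11: 7 empty cells -> not full
Total rows cleared: 3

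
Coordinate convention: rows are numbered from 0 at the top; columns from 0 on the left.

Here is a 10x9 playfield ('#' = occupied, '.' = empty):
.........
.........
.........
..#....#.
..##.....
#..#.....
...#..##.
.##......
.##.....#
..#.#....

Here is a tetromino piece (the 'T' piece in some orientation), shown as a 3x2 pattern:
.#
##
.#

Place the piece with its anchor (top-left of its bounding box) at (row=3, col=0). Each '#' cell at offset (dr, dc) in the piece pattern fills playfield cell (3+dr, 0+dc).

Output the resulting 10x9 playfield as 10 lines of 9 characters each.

Fill (3+0,0+1) = (3,1)
Fill (3+1,0+0) = (4,0)
Fill (3+1,0+1) = (4,1)
Fill (3+2,0+1) = (5,1)

Answer: .........
.........
.........
.##....#.
####.....
##.#.....
...#..##.
.##......
.##.....#
..#.#....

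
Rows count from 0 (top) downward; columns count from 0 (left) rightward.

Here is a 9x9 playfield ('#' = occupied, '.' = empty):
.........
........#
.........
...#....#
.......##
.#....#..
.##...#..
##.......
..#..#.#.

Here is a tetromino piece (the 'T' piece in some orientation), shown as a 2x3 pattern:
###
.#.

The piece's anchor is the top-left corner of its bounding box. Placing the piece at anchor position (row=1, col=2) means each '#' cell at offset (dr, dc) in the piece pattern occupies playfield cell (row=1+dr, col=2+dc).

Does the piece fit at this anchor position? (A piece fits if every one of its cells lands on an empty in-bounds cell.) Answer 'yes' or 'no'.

Check each piece cell at anchor (1, 2):
  offset (0,0) -> (1,2): empty -> OK
  offset (0,1) -> (1,3): empty -> OK
  offset (0,2) -> (1,4): empty -> OK
  offset (1,1) -> (2,3): empty -> OK
All cells valid: yes

Answer: yes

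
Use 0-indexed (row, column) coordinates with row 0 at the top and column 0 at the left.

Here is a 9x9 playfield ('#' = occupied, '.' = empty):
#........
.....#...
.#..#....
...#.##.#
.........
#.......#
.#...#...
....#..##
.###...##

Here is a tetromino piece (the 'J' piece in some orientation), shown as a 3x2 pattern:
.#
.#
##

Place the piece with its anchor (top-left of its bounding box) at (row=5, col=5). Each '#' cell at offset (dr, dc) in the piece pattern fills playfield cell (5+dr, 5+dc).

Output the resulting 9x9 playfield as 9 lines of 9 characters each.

Fill (5+0,5+1) = (5,6)
Fill (5+1,5+1) = (6,6)
Fill (5+2,5+0) = (7,5)
Fill (5+2,5+1) = (7,6)

Answer: #........
.....#...
.#..#....
...#.##.#
.........
#.....#.#
.#...##..
....#####
.###...##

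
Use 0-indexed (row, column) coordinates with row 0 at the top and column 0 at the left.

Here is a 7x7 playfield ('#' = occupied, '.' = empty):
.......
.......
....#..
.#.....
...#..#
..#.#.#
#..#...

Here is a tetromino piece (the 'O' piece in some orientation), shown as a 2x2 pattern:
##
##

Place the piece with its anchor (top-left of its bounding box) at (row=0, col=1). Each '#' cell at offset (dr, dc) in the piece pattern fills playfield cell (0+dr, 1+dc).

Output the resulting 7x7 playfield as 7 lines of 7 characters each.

Fill (0+0,1+0) = (0,1)
Fill (0+0,1+1) = (0,2)
Fill (0+1,1+0) = (1,1)
Fill (0+1,1+1) = (1,2)

Answer: .##....
.##....
....#..
.#.....
...#..#
..#.#.#
#..#...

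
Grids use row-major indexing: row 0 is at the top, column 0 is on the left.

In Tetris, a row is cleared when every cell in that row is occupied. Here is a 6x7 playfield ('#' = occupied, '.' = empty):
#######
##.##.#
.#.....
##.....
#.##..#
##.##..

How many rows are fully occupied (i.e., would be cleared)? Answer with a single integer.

Check each row:
  row 0: 0 empty cells -> FULL (clear)
  row 1: 2 empty cells -> not full
  row 2: 6 empty cells -> not full
  row 3: 5 empty cells -> not full
  row 4: 3 empty cells -> not full
  row 5: 3 empty cells -> not full
Total rows cleared: 1

Answer: 1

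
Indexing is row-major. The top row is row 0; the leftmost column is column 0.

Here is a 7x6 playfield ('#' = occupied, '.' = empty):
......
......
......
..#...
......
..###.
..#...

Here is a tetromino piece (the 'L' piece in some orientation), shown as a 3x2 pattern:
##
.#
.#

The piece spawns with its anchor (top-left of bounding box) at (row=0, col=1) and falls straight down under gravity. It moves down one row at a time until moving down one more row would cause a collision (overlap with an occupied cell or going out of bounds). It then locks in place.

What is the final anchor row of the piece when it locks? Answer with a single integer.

Spawn at (row=0, col=1). Try each row:
  row 0: fits
  row 1: blocked -> lock at row 0

Answer: 0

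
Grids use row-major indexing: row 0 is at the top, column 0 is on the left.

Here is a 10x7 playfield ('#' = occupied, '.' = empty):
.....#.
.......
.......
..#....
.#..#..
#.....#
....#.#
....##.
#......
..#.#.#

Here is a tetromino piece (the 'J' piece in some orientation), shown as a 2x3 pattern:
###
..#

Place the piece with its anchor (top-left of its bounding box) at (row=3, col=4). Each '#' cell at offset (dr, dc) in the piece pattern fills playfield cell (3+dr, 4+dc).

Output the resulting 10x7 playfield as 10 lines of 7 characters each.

Fill (3+0,4+0) = (3,4)
Fill (3+0,4+1) = (3,5)
Fill (3+0,4+2) = (3,6)
Fill (3+1,4+2) = (4,6)

Answer: .....#.
.......
.......
..#.###
.#..#.#
#.....#
....#.#
....##.
#......
..#.#.#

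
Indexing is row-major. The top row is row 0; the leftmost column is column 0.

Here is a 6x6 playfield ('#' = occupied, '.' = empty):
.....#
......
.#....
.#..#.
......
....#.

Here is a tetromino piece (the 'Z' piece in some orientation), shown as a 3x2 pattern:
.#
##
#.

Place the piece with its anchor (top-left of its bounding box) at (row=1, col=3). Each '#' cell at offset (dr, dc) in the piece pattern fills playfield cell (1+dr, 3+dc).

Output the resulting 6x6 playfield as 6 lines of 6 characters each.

Fill (1+0,3+1) = (1,4)
Fill (1+1,3+0) = (2,3)
Fill (1+1,3+1) = (2,4)
Fill (1+2,3+0) = (3,3)

Answer: .....#
....#.
.#.##.
.#.##.
......
....#.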